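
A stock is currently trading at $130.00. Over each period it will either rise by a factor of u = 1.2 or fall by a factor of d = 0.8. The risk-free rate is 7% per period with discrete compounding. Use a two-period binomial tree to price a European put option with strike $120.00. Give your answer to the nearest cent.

$3.40

Risk-neutral probability p = (1 + 0.07 − 0.8)/(1.2 − 0.8) = 0.2700/0.4000 = 0.6750
Terminal stock prices: S_uu = 187.2, S_ud = 124.8, S_dd = 83.2
Terminal payoffs (K − S): max(-67.2, 0) = 0, max(-4.8, 0) = 0, max(36.8, 0) = 36.8
Node u (S = 156): V_u = 1/1.07·[0.6750·0.0000 + 0.3250·0.0000] = 0.0000
Node d (S = 104): V_d = 1/1.07·[0.6750·0.0000 + 0.3250·36.8000] = 11.1776
Node 0 (S = 130): V_0 = 1/1.07·[0.6750·0.0000 + 0.3250·11.1776] = 3.3951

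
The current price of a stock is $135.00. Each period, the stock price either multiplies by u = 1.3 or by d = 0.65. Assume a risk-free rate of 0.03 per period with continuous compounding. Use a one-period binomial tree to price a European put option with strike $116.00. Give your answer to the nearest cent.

Risk-neutral probability p = (e^0.03 − 0.65)/(1.3 − 0.65) = 0.3805/0.6500 = 0.5853
Terminal stock prices: S_u = 175.5, S_d = 87.75
Terminal payoffs (K − S): max(-59.5, 0) = 0, max(28.25, 0) = 28.25
Node 0 (S = 135): V_0 = e^(−0.03)·[0.5853·0.0000 + 0.4147·28.2500] = 11.3686

$11.37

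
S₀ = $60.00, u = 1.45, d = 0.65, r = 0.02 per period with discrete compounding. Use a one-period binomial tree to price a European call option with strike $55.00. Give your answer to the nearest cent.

Risk-neutral probability p = (1 + 0.02 − 0.65)/(1.45 − 0.65) = 0.3700/0.8000 = 0.4625
Terminal stock prices: S_u = 87, S_d = 39
Terminal payoffs (S − K): max(32, 0) = 32, max(-16, 0) = 0
Node 0 (S = 60): V_0 = 1/1.02·[0.4625·32.0000 + 0.5375·0.0000] = 14.5098

$14.51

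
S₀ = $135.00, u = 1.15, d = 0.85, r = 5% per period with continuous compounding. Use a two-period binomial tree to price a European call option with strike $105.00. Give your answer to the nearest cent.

Risk-neutral probability p = (e^0.05 − 0.85)/(1.15 − 0.85) = 0.2013/0.3000 = 0.6709
Terminal stock prices: S_uu = 178.5, S_ud = 132, S_dd = 97.54
Terminal payoffs (S − K): max(73.54, 0) = 73.54, max(26.96, 0) = 26.96, max(-7.463, 0) = 0
Node u (S = 155.2): V_u = e^(−0.05)·[0.6709·73.5375 + 0.3291·26.9625] = 55.3709
Node d (S = 114.8): V_d = e^(−0.05)·[0.6709·26.9625 + 0.3291·0.0000] = 17.2070
Node 0 (S = 135): V_0 = e^(−0.05)·[0.6709·55.3709 + 0.3291·17.2070] = 40.7234

$40.72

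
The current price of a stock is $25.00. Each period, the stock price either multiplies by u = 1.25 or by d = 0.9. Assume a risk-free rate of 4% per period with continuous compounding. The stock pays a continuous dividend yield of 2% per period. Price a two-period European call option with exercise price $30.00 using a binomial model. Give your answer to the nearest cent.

Per-period risk-free factor R = e^0.04 = 1.0408; dividend-adjusted growth = e^(0.04−0.02) = 1.0202.
Risk-neutral probability p = (1.0202 − 0.9)/(1.25 − 0.9) = 0.1202/0.3500 = 0.3434
Terminal stock prices: S_uu = 39.06, S_ud = 28.12, S_dd = 20.25
Terminal payoffs (S − K): max(9.062, 0) = 9.062, max(-1.875, 0) = 0, max(-9.75, 0) = 0
Node u (S = 31.25): V_u = e^(−0.04)·[0.3434·9.0625 + 0.6566·0.0000] = 2.9903
Node d (S = 22.5): V_d = e^(−0.04)·[0.3434·0.0000 + 0.6566·0.0000] = 0.0000
Node 0 (S = 25): V_0 = e^(−0.04)·[0.3434·2.9903 + 0.6566·0.0000] = 0.9867

$0.99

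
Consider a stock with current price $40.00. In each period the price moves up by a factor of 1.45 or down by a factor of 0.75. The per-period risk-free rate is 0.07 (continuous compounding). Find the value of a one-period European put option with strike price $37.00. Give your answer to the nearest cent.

Risk-neutral probability p = (e^0.07 − 0.75)/(1.45 − 0.75) = 0.3225/0.7000 = 0.4607
Terminal stock prices: S_u = 58, S_d = 30
Terminal payoffs (K − S): max(-21, 0) = 0, max(7, 0) = 7
Node 0 (S = 40): V_0 = e^(−0.07)·[0.4607·0.0000 + 0.5393·7.0000] = 3.5197

$3.52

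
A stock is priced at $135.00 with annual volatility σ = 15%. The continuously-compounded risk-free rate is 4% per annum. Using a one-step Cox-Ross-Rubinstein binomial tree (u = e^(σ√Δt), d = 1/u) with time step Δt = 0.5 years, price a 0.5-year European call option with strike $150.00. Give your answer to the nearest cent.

CRR parameters: u = e^(σ√Δt) = e^(0.15·√0.5) = 1.1119, d = 1/u = 0.8994
Per-period rate: rΔt = 0.04·0.5 = 0.02, so R = e^0.02 = 1.0202
Risk-neutral probability p = (e^0.02 − 0.8994)/(1.1119 − 0.8994) = 0.1208/0.2125 = 0.5686
Terminal stock prices: S_u = 150.1, S_d = 121.4
Terminal payoffs (S − K): max(0.1059, 0) = 0.1059, max(-28.59, 0) = 0
Node 0 (S = 135): V_0 = e^(−0.02)·[0.5686·0.1059 + 0.4314·0.0000] = 0.0590

$0.06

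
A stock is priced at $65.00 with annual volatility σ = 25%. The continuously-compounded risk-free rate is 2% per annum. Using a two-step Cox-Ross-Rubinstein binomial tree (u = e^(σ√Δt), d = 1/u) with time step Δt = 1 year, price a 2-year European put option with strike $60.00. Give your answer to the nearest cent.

CRR parameters: u = e^(σ√Δt) = e^(0.25·√1) = 1.2840, d = 1/u = 0.7788
Per-period rate: rΔt = 0.02·1 = 0.02, so R = e^0.02 = 1.0202
Risk-neutral probability p = (e^0.02 − 0.7788)/(1.2840 − 0.7788) = 0.2414/0.5052 = 0.4778
Terminal stock prices: S_uu = 107.2, S_ud = 65, S_dd = 39.42
Terminal payoffs (K − S): max(-47.17, 0) = 0, max(-5, 0) = 0, max(20.58, 0) = 20.58
Node u (S = 83.46): V_u = e^(−0.02)·[0.4778·0.0000 + 0.5222·0.0000] = 0.0000
Node d (S = 50.62): V_d = e^(−0.02)·[0.4778·0.0000 + 0.5222·20.5755] = 10.5316
Node 0 (S = 65): V_0 = e^(−0.02)·[0.4778·0.0000 + 0.5222·10.5316] = 5.3906

$5.39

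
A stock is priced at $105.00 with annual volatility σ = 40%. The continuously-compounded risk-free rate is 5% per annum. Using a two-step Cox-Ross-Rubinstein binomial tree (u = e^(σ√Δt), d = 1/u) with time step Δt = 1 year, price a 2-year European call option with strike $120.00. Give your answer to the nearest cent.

CRR parameters: u = e^(σ√Δt) = e^(0.4·√1) = 1.4918, d = 1/u = 0.6703
Per-period rate: rΔt = 0.05·1 = 0.05, so R = e^0.05 = 1.0513
Risk-neutral probability p = (e^0.05 − 0.6703)/(1.4918 − 0.6703) = 0.3810/0.8215 = 0.4637
Terminal stock prices: S_uu = 233.7, S_ud = 105, S_dd = 47.18
Terminal payoffs (S − K): max(113.7, 0) = 113.7, max(-15, 0) = 0, max(-72.82, 0) = 0
Node u (S = 156.6): V_u = e^(−0.05)·[0.4637·113.6818 + 0.5363·0.0000] = 50.1459
Node d (S = 70.38): V_d = e^(−0.05)·[0.4637·0.0000 + 0.5363·0.0000] = 0.0000
Node 0 (S = 105): V_0 = e^(−0.05)·[0.4637·50.1459 + 0.5363·0.0000] = 22.1197

$22.12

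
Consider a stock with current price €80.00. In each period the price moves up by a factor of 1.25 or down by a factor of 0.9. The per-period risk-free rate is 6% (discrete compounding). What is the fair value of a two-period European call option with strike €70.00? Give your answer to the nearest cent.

Risk-neutral probability p = (1 + 0.06 − 0.9)/(1.25 − 0.9) = 0.1600/0.3500 = 0.4571
Terminal stock prices: S_uu = 125, S_ud = 90, S_dd = 64.8
Terminal payoffs (S − K): max(55, 0) = 55, max(20, 0) = 20, max(-5.2, 0) = 0
Node u (S = 100): V_u = 1/1.06·[0.4571·55.0000 + 0.5429·20.0000] = 33.9623
Node d (S = 72): V_d = 1/1.06·[0.4571·20.0000 + 0.5429·0.0000] = 8.6253
Node 0 (S = 80): V_0 = 1/1.06·[0.4571·33.9623 + 0.5429·8.6253] = 19.0641

€19.06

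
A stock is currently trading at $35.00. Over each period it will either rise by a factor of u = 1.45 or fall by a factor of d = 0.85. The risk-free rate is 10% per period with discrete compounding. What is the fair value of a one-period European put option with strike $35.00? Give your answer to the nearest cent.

Risk-neutral probability p = (1 + 0.1 − 0.85)/(1.45 − 0.85) = 0.2500/0.6000 = 0.4167
Terminal stock prices: S_u = 50.75, S_d = 29.75
Terminal payoffs (K − S): max(-15.75, 0) = 0, max(5.25, 0) = 5.25
Node 0 (S = 35): V_0 = 1/1.1·[0.4167·0.0000 + 0.5833·5.2500] = 2.7841

$2.78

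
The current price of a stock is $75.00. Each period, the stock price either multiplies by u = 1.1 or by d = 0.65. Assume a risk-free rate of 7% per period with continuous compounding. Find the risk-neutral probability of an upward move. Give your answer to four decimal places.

p = 0.9389

Risk-neutral probability p = (e^0.07 − 0.65)/(1.1 − 0.65) = 0.4225/0.4500 = 0.9389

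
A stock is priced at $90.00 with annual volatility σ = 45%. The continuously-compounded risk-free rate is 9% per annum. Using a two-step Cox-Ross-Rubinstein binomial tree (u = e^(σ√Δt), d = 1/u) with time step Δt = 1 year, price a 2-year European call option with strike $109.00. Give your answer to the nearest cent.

CRR parameters: u = e^(σ√Δt) = e^(0.45·√1) = 1.5683, d = 1/u = 0.6376
Per-period rate: rΔt = 0.09·1 = 0.09, so R = e^0.09 = 1.0942
Risk-neutral probability p = (e^0.09 − 0.6376)/(1.5683 − 0.6376) = 0.4565/0.9307 = 0.4905
Terminal stock prices: S_uu = 221.4, S_ud = 90, S_dd = 36.59
Terminal payoffs (S − K): max(112.4, 0) = 112.4, max(-19, 0) = 0, max(-72.41, 0) = 0
Node u (S = 141.1): V_u = e^(−0.09)·[0.4905·112.3643 + 0.5095·0.0000] = 50.3761
Node d (S = 57.39): V_d = e^(−0.09)·[0.4905·0.0000 + 0.5095·0.0000] = 0.0000
Node 0 (S = 90): V_0 = e^(−0.09)·[0.4905·50.3761 + 0.5095·0.0000] = 22.5850

$22.58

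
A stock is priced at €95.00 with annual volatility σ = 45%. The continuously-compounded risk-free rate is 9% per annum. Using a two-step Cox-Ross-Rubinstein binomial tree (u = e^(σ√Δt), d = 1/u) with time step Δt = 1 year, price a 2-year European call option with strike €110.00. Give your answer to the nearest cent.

CRR parameters: u = e^(σ√Δt) = e^(0.45·√1) = 1.5683, d = 1/u = 0.6376
Per-period rate: rΔt = 0.09·1 = 0.09, so R = e^0.09 = 1.0942
Risk-neutral probability p = (e^0.09 − 0.6376)/(1.5683 − 0.6376) = 0.4565/0.9307 = 0.4905
Terminal stock prices: S_uu = 233.7, S_ud = 95, S_dd = 38.62
Terminal payoffs (S − K): max(123.7, 0) = 123.7, max(-15, 0) = 0, max(-71.38, 0) = 0
Node u (S = 149): V_u = e^(−0.09)·[0.4905·123.6623 + 0.5095·0.0000] = 55.4413
Node d (S = 60.57): V_d = e^(−0.09)·[0.4905·0.0000 + 0.5095·0.0000] = 0.0000
Node 0 (S = 95): V_0 = e^(−0.09)·[0.4905·55.4413 + 0.5095·0.0000] = 24.8559

€24.86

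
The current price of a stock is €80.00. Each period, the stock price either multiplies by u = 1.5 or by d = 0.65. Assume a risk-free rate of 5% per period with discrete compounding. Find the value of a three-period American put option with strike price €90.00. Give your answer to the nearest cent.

€23.64

Risk-neutral probability p = (1 + 0.05 − 0.65)/(1.5 − 0.65) = 0.4000/0.8500 = 0.4706
Terminal stock prices: S_uuu = 270, S_uud = 117, S_udd = 50.7, S_ddd = 21.97
Terminal payoffs (K − S): max(-180, 0) = 0, max(-27, 0) = 0, max(39.3, 0) = 39.3, max(68.03, 0) = 68.03
Node uu (S = 180): continuation = 1/1.05·[0.4706·0.0000 + 0.5294·0.0000] = 0.0000; exercise value = 0.0000 ≤ continuation, so V_uu = 0.0000
Node ud (S = 78): continuation = 1/1.05·[0.4706·0.0000 + 0.5294·39.3000] = 19.8151; exercise value = 12.0000 ≤ continuation, so V_ud = 19.8151
Node dd (S = 33.8): continuation = 1/1.05·[0.4706·39.3000 + 0.5294·68.0300] = 51.9143; exercise value = 56.2000 > continuation, so V_dd = 56.2000 (exercise)
Node u (S = 120): continuation = 1/1.05·[0.4706·0.0000 + 0.5294·19.8151] = 9.9908; exercise value = 0.0000 ≤ continuation, so V_u = 9.9908
Node d (S = 52): continuation = 1/1.05·[0.4706·19.8151 + 0.5294·56.2000] = 37.2169; exercise value = 38.0000 > continuation, so V_d = 38.0000 (exercise)
Node 0 (S = 80): continuation = 1/1.05·[0.4706·9.9908 + 0.5294·38.0000] = 23.6373; exercise value = 10.0000 ≤ continuation, so V_0 = 23.6373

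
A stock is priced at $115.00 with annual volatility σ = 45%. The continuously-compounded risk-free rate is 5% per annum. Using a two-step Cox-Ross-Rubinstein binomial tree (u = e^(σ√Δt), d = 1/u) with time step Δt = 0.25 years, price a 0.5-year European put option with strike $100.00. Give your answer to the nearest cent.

CRR parameters: u = e^(σ√Δt) = e^(0.45·√0.25) = 1.2523, d = 1/u = 0.7985
Per-period rate: rΔt = 0.05·0.25 = 0.0125, so R = e^0.0125 = 1.0126
Risk-neutral probability p = (e^0.0125 − 0.7985)/(1.2523 − 0.7985) = 0.2141/0.4538 = 0.4717
Terminal stock prices: S_uu = 180.4, S_ud = 115, S_dd = 73.33
Terminal payoffs (K − S): max(-80.36, 0) = 0, max(-15, 0) = 0, max(26.67, 0) = 26.67
Node u (S = 144): V_u = e^(−0.0125)·[0.4717·0.0000 + 0.5283·0.0000] = 0.0000
Node d (S = 91.83): V_d = e^(−0.0125)·[0.4717·0.0000 + 0.5283·26.6728] = 13.9161
Node 0 (S = 115): V_0 = e^(−0.0125)·[0.4717·0.0000 + 0.5283·13.9161] = 7.2605

$7.26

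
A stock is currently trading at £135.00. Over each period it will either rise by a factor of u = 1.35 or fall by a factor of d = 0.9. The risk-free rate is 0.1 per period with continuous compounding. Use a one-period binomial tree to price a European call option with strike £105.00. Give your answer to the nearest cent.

£39.99

Risk-neutral probability p = (e^0.1 − 0.9)/(1.35 − 0.9) = 0.2052/0.4500 = 0.4559
Terminal stock prices: S_u = 182.2, S_d = 121.5
Terminal payoffs (S − K): max(77.25, 0) = 77.25, max(16.5, 0) = 16.5
Node 0 (S = 135): V_0 = e^(−0.1)·[0.4559·77.2500 + 0.5441·16.5000] = 39.9921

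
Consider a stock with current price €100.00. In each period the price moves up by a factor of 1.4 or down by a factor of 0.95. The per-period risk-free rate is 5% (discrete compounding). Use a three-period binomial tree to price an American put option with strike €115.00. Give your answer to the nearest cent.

Risk-neutral probability p = (1 + 0.05 − 0.95)/(1.4 − 0.95) = 0.1000/0.4500 = 0.2222
Terminal stock prices: S_uuu = 274.4, S_uud = 186.2, S_udd = 126.3, S_ddd = 85.74
Terminal payoffs (K − S): max(-159.4, 0) = 0, max(-71.2, 0) = 0, max(-11.35, 0) = 0, max(29.26, 0) = 29.26
Node uu (S = 196): continuation = 1/1.05·[0.2222·0.0000 + 0.7778·0.0000] = 0.0000; exercise value = 0.0000 ≤ continuation, so V_uu = 0.0000
Node ud (S = 133): continuation = 1/1.05·[0.2222·0.0000 + 0.7778·0.0000] = 0.0000; exercise value = 0.0000 ≤ continuation, so V_ud = 0.0000
Node dd (S = 90.25): continuation = 1/1.05·[0.2222·0.0000 + 0.7778·29.2625] = 21.6759; exercise value = 24.7500 > continuation, so V_dd = 24.7500 (exercise)
Node u (S = 140): continuation = 1/1.05·[0.2222·0.0000 + 0.7778·0.0000] = 0.0000; exercise value = 0.0000 ≤ continuation, so V_u = 0.0000
Node d (S = 95): continuation = 1/1.05·[0.2222·0.0000 + 0.7778·24.7500] = 18.3333; exercise value = 20.0000 > continuation, so V_d = 20.0000 (exercise)
Node 0 (S = 100): continuation = 1/1.05·[0.2222·0.0000 + 0.7778·20.0000] = 14.8148; exercise value = 15.0000 > continuation, so V_0 = 15.0000 (exercise)

€15.00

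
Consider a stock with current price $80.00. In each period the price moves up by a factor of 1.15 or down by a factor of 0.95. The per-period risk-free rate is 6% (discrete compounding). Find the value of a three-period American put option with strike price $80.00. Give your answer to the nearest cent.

$1.70

Risk-neutral probability p = (1 + 0.06 − 0.95)/(1.15 − 0.95) = 0.1100/0.2000 = 0.5500
Terminal stock prices: S_uuu = 121.7, S_uud = 100.5, S_udd = 83.03, S_ddd = 68.59
Terminal payoffs (K − S): max(-41.67, 0) = 0, max(-20.51, 0) = 0, max(-3.03, 0) = 0, max(11.41, 0) = 11.41
Node uu (S = 105.8): continuation = 1/1.06·[0.5500·0.0000 + 0.4500·0.0000] = 0.0000; exercise value = 0.0000 ≤ continuation, so V_uu = 0.0000
Node ud (S = 87.4): continuation = 1/1.06·[0.5500·0.0000 + 0.4500·0.0000] = 0.0000; exercise value = 0.0000 ≤ continuation, so V_ud = 0.0000
Node dd (S = 72.2): continuation = 1/1.06·[0.5500·0.0000 + 0.4500·11.4100] = 4.8439; exercise value = 7.8000 > continuation, so V_dd = 7.8000 (exercise)
Node u (S = 92): continuation = 1/1.06·[0.5500·0.0000 + 0.4500·0.0000] = 0.0000; exercise value = 0.0000 ≤ continuation, so V_u = 0.0000
Node d (S = 76): continuation = 1/1.06·[0.5500·0.0000 + 0.4500·7.8000] = 3.3113; exercise value = 4.0000 > continuation, so V_d = 4.0000 (exercise)
Node 0 (S = 80): continuation = 1/1.06·[0.5500·0.0000 + 0.4500·4.0000] = 1.6981; exercise value = 0.0000 ≤ continuation, so V_0 = 1.6981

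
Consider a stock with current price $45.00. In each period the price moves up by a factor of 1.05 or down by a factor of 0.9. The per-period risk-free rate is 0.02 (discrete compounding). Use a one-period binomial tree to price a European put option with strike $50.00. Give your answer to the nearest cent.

$4.02

Risk-neutral probability p = (1 + 0.02 − 0.9)/(1.05 − 0.9) = 0.1200/0.1500 = 0.8000
Terminal stock prices: S_u = 47.25, S_d = 40.5
Terminal payoffs (K − S): max(2.75, 0) = 2.75, max(9.5, 0) = 9.5
Node 0 (S = 45): V_0 = 1/1.02·[0.8000·2.7500 + 0.2000·9.5000] = 4.0196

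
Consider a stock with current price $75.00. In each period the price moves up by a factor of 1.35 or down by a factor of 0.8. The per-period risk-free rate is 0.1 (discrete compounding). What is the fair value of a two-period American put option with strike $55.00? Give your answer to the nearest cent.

Risk-neutral probability p = (1 + 0.1 − 0.8)/(1.35 − 0.8) = 0.3000/0.5500 = 0.5455
Terminal stock prices: S_uu = 136.7, S_ud = 81, S_dd = 48
Terminal payoffs (K − S): max(-81.69, 0) = 0, max(-26, 0) = 0, max(7, 0) = 7
Node u (S = 101.2): continuation = 1/1.1·[0.5455·0.0000 + 0.4545·0.0000] = 0.0000; exercise value = 0.0000 ≤ continuation, so V_u = 0.0000
Node d (S = 60): continuation = 1/1.1·[0.5455·0.0000 + 0.4545·7.0000] = 2.8926; exercise value = 0.0000 ≤ continuation, so V_d = 2.8926
Node 0 (S = 75): continuation = 1/1.1·[0.5455·0.0000 + 0.4545·2.8926] = 1.1953; exercise value = 0.0000 ≤ continuation, so V_0 = 1.1953

$1.20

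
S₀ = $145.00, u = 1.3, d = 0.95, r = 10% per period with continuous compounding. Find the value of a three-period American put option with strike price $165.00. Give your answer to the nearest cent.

Risk-neutral probability p = (e^0.1 − 0.95)/(1.3 − 0.95) = 0.1552/0.3500 = 0.4433
Terminal stock prices: S_uuu = 318.6, S_uud = 232.8, S_udd = 170.1, S_ddd = 124.3
Terminal payoffs (K − S): max(-153.6, 0) = 0, max(-67.8, 0) = 0, max(-5.121, 0) = 0, max(40.68, 0) = 40.68
Node uu (S = 245.1): continuation = e^(−0.1)·[0.4433·0.0000 + 0.5567·0.0000] = 0.0000; exercise value = 0.0000 ≤ continuation, so V_uu = 0.0000
Node ud (S = 179.1): continuation = e^(−0.1)·[0.4433·0.0000 + 0.5567·0.0000] = 0.0000; exercise value = 0.0000 ≤ continuation, so V_ud = 0.0000
Node dd (S = 130.9): continuation = e^(−0.1)·[0.4433·0.0000 + 0.5567·40.6806] = 20.4901; exercise value = 34.1375 > continuation, so V_dd = 34.1375 (exercise)
Node u (S = 188.5): continuation = e^(−0.1)·[0.4433·0.0000 + 0.5567·0.0000] = 0.0000; exercise value = 0.0000 ≤ continuation, so V_u = 0.0000
Node d (S = 137.8): continuation = e^(−0.1)·[0.4433·0.0000 + 0.5567·34.1375] = 17.1944; exercise value = 27.2500 > continuation, so V_d = 27.2500 (exercise)
Node 0 (S = 145): continuation = e^(−0.1)·[0.4433·0.0000 + 0.5567·27.2500] = 13.7253; exercise value = 20.0000 > continuation, so V_0 = 20.0000 (exercise)

$20.00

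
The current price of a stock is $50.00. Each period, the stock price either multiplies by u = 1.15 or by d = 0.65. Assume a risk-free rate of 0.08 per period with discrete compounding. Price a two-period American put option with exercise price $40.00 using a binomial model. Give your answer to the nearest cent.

$1.24

Risk-neutral probability p = (1 + 0.08 − 0.65)/(1.15 − 0.65) = 0.4300/0.5000 = 0.8600
Terminal stock prices: S_uu = 66.12, S_ud = 37.38, S_dd = 21.13
Terminal payoffs (K − S): max(-26.12, 0) = 0, max(2.625, 0) = 2.625, max(18.87, 0) = 18.87
Node u (S = 57.5): continuation = 1/1.08·[0.8600·0.0000 + 0.1400·2.6250] = 0.3403; exercise value = 0.0000 ≤ continuation, so V_u = 0.3403
Node d (S = 32.5): continuation = 1/1.08·[0.8600·2.6250 + 0.1400·18.8750] = 4.5370; exercise value = 7.5000 > continuation, so V_d = 7.5000 (exercise)
Node 0 (S = 50): continuation = 1/1.08·[0.8600·0.3403 + 0.1400·7.5000] = 1.2432; exercise value = 0.0000 ≤ continuation, so V_0 = 1.2432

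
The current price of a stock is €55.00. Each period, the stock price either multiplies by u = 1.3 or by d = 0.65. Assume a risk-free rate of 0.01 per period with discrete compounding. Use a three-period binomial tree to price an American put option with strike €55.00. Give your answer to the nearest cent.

Risk-neutral probability p = (1 + 0.01 − 0.65)/(1.3 − 0.65) = 0.3600/0.6500 = 0.5538
Terminal stock prices: S_uuu = 120.8, S_uud = 60.42, S_udd = 30.21, S_ddd = 15.1
Terminal payoffs (K − S): max(-65.84, 0) = 0, max(-5.418, 0) = 0, max(24.79, 0) = 24.79, max(39.9, 0) = 39.9
Node uu (S = 92.95): continuation = 1/1.01·[0.5538·0.0000 + 0.4462·0.0000] = 0.0000; exercise value = 0.0000 ≤ continuation, so V_uu = 0.0000
Node ud (S = 46.48): continuation = 1/1.01·[0.5538·0.0000 + 0.4462·24.7912] = 10.9512; exercise value = 8.5250 ≤ continuation, so V_ud = 10.9512
Node dd (S = 23.24): continuation = 1/1.01·[0.5538·24.7912 + 0.4462·39.8956] = 31.2179; exercise value = 31.7625 > continuation, so V_dd = 31.7625 (exercise)
Node u (S = 71.5): continuation = 1/1.01·[0.5538·0.0000 + 0.4462·10.9512] = 4.8375; exercise value = 0.0000 ≤ continuation, so V_u = 4.8375
Node d (S = 35.75): continuation = 1/1.01·[0.5538·10.9512 + 0.4462·31.7625] = 20.0359; exercise value = 19.2500 ≤ continuation, so V_d = 20.0359
Node 0 (S = 55): continuation = 1/1.01·[0.5538·4.8375 + 0.4462·20.0359] = 11.5033; exercise value = 0.0000 ≤ continuation, so V_0 = 11.5033

€11.50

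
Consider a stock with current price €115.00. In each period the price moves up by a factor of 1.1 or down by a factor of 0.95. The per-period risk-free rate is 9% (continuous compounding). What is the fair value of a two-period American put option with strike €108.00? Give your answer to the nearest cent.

€0.01

Risk-neutral probability p = (e^0.09 − 0.95)/(1.1 − 0.95) = 0.1442/0.1500 = 0.9612
Terminal stock prices: S_uu = 139.2, S_ud = 120.2, S_dd = 103.8
Terminal payoffs (K − S): max(-31.15, 0) = 0, max(-12.18, 0) = 0, max(4.213, 0) = 4.213
Node u (S = 126.5): continuation = e^(−0.09)·[0.9612·0.0000 + 0.0388·0.0000] = 0.0000; exercise value = 0.0000 ≤ continuation, so V_u = 0.0000
Node d (S = 109.2): continuation = e^(−0.09)·[0.9612·0.0000 + 0.0388·4.2125] = 0.1495; exercise value = 0.0000 ≤ continuation, so V_d = 0.1495
Node 0 (S = 115): continuation = e^(−0.09)·[0.9612·0.0000 + 0.0388·0.1495] = 0.0053; exercise value = 0.0000 ≤ continuation, so V_0 = 0.0053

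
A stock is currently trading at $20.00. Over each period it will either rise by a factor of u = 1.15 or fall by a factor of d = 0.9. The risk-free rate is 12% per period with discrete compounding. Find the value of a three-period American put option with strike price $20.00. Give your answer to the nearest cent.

$0.23

Risk-neutral probability p = (1 + 0.12 − 0.9)/(1.15 − 0.9) = 0.2200/0.2500 = 0.8800
Terminal stock prices: S_uuu = 30.42, S_uud = 23.8, S_udd = 18.63, S_ddd = 14.58
Terminal payoffs (K − S): max(-10.42, 0) = 0, max(-3.805, 0) = 0, max(1.37, 0) = 1.37, max(5.42, 0) = 5.42
Node uu (S = 26.45): continuation = 1/1.12·[0.8800·0.0000 + 0.1200·0.0000] = 0.0000; exercise value = 0.0000 ≤ continuation, so V_uu = 0.0000
Node ud (S = 20.7): continuation = 1/1.12·[0.8800·0.0000 + 0.1200·1.3700] = 0.1468; exercise value = 0.0000 ≤ continuation, so V_ud = 0.1468
Node dd (S = 16.2): continuation = 1/1.12·[0.8800·1.3700 + 0.1200·5.4200] = 1.6571; exercise value = 3.8000 > continuation, so V_dd = 3.8000 (exercise)
Node u (S = 23): continuation = 1/1.12·[0.8800·0.0000 + 0.1200·0.1468] = 0.0157; exercise value = 0.0000 ≤ continuation, so V_u = 0.0157
Node d (S = 18): continuation = 1/1.12·[0.8800·0.1468 + 0.1200·3.8000] = 0.5225; exercise value = 2.0000 > continuation, so V_d = 2.0000 (exercise)
Node 0 (S = 20): continuation = 1/1.12·[0.8800·0.0157 + 0.1200·2.0000] = 0.2266; exercise value = 0.0000 ≤ continuation, so V_0 = 0.2266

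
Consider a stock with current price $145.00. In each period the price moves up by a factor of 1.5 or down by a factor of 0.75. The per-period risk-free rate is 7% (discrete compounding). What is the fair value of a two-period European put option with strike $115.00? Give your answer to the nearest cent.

Risk-neutral probability p = (1 + 0.07 − 0.75)/(1.5 − 0.75) = 0.3200/0.7500 = 0.4267
Terminal stock prices: S_uu = 326.2, S_ud = 163.1, S_dd = 81.56
Terminal payoffs (K − S): max(-211.2, 0) = 0, max(-48.12, 0) = 0, max(33.44, 0) = 33.44
Node u (S = 217.5): V_u = 1/1.07·[0.4267·0.0000 + 0.5733·0.0000] = 0.0000
Node d (S = 108.8): V_d = 1/1.07·[0.4267·0.0000 + 0.5733·33.4375] = 17.9167
Node 0 (S = 145): V_0 = 1/1.07·[0.4267·0.0000 + 0.5733·17.9167] = 9.6002

$9.60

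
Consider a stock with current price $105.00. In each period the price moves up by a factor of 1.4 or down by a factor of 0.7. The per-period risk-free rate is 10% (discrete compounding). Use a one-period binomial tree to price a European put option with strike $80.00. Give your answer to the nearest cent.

$2.53

Risk-neutral probability p = (1 + 0.1 − 0.7)/(1.4 − 0.7) = 0.4000/0.7000 = 0.5714
Terminal stock prices: S_u = 147, S_d = 73.5
Terminal payoffs (K − S): max(-67, 0) = 0, max(6.5, 0) = 6.5
Node 0 (S = 105): V_0 = 1/1.1·[0.5714·0.0000 + 0.4286·6.5000] = 2.5325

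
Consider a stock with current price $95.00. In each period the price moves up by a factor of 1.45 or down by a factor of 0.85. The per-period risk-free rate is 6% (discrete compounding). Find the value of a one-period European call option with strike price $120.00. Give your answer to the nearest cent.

Risk-neutral probability p = (1 + 0.06 − 0.85)/(1.45 − 0.85) = 0.2100/0.6000 = 0.3500
Terminal stock prices: S_u = 137.8, S_d = 80.75
Terminal payoffs (S − K): max(17.75, 0) = 17.75, max(-39.25, 0) = 0
Node 0 (S = 95): V_0 = 1/1.06·[0.3500·17.7500 + 0.6500·0.0000] = 5.8608

$5.86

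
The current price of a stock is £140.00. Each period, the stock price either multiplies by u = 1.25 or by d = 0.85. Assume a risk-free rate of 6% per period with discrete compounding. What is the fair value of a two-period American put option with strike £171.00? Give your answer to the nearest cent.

Risk-neutral probability p = (1 + 0.06 − 0.85)/(1.25 − 0.85) = 0.2100/0.4000 = 0.5250
Terminal stock prices: S_uu = 218.8, S_ud = 148.8, S_dd = 101.1
Terminal payoffs (K − S): max(-47.75, 0) = 0, max(22.25, 0) = 22.25, max(69.85, 0) = 69.85
Node u (S = 175): continuation = 1/1.06·[0.5250·0.0000 + 0.4750·22.2500] = 9.9705; exercise value = 0.0000 ≤ continuation, so V_u = 9.9705
Node d (S = 119): continuation = 1/1.06·[0.5250·22.2500 + 0.4750·69.8500] = 42.3208; exercise value = 52.0000 > continuation, so V_d = 52.0000 (exercise)
Node 0 (S = 140): continuation = 1/1.06·[0.5250·9.9705 + 0.4750·52.0000] = 28.2401; exercise value = 31.0000 > continuation, so V_0 = 31.0000 (exercise)

£31.00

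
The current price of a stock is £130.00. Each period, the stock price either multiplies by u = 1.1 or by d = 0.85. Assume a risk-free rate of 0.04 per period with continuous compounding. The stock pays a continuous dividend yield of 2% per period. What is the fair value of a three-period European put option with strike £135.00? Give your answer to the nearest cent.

Per-period risk-free factor R = e^0.04 = 1.0408; dividend-adjusted growth = e^(0.04−0.02) = 1.0202.
Risk-neutral probability p = (1.0202 − 0.85)/(1.1 − 0.85) = 0.1702/0.2500 = 0.6808
Terminal stock prices: S_uuu = 173, S_uud = 133.7, S_udd = 103.3, S_ddd = 79.84
Terminal payoffs (K − S): max(-38.03, 0) = 0, max(1.295, 0) = 1.295, max(31.68, 0) = 31.68, max(55.16, 0) = 55.16
Node uu (S = 157.3): V_uu = e^(−0.04)·[0.6808·0.0000 + 0.3192·1.2950] = 0.3971
Node ud (S = 121.5): V_ud = e^(−0.04)·[0.6808·1.2950 + 0.3192·31.6825] = 10.5634
Node dd (S = 93.92): V_dd = e^(−0.04)·[0.6808·31.6825 + 0.3192·55.1638] = 37.6414
Node u (S = 143): V_u = e^(−0.04)·[0.6808·0.3971 + 0.3192·10.5634] = 3.4994
Node d (S = 110.5): V_d = e^(−0.04)·[0.6808·10.5634 + 0.3192·37.6414] = 18.4535
Node 0 (S = 130): V_0 = e^(−0.04)·[0.6808·3.4994 + 0.3192·18.4535] = 7.9483

£7.95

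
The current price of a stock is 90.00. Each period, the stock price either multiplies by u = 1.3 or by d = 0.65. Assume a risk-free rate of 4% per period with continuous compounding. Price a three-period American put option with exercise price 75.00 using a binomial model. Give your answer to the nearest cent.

9.76

Risk-neutral probability p = (e^0.04 − 0.65)/(1.3 − 0.65) = 0.3908/0.6500 = 0.6012
Terminal stock prices: S_uuu = 197.7, S_uud = 98.87, S_udd = 49.43, S_ddd = 24.72
Terminal payoffs (K − S): max(-122.7, 0) = 0, max(-23.87, 0) = 0, max(25.57, 0) = 25.57, max(50.28, 0) = 50.28
Node uu (S = 152.1): continuation = e^(−0.04)·[0.6012·0.0000 + 0.3988·0.0000] = 0.0000; exercise value = 0.0000 ≤ continuation, so V_uu = 0.0000
Node ud (S = 76.05): continuation = e^(−0.04)·[0.6012·0.0000 + 0.3988·25.5675] = 9.7954; exercise value = 0.0000 ≤ continuation, so V_ud = 9.7954
Node dd (S = 38.03): continuation = e^(−0.04)·[0.6012·25.5675 + 0.3988·50.2837] = 34.0342; exercise value = 36.9750 > continuation, so V_dd = 36.9750 (exercise)
Node u (S = 117): continuation = e^(−0.04)·[0.6012·0.0000 + 0.3988·9.7954] = 3.7528; exercise value = 0.0000 ≤ continuation, so V_u = 3.7528
Node d (S = 58.5): continuation = e^(−0.04)·[0.6012·9.7954 + 0.3988·36.9750] = 19.8243; exercise value = 16.5000 ≤ continuation, so V_d = 19.8243
Node 0 (S = 90): continuation = e^(−0.04)·[0.6012·3.7528 + 0.3988·19.8243] = 9.7629; exercise value = 0.0000 ≤ continuation, so V_0 = 9.7629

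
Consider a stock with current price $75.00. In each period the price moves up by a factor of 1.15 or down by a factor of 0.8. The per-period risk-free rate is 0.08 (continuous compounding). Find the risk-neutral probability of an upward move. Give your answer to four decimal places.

Risk-neutral probability p = (e^0.08 − 0.8)/(1.15 − 0.8) = 0.2833/0.3500 = 0.8094

p = 0.8094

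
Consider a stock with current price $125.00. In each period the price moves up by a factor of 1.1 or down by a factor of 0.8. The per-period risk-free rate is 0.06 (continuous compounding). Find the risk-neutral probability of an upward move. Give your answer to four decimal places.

Risk-neutral probability p = (e^0.06 − 0.8)/(1.1 − 0.8) = 0.2618/0.3000 = 0.8728

p = 0.8728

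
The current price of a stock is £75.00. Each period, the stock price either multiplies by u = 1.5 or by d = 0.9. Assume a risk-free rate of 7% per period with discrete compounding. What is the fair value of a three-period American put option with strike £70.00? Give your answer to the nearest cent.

Risk-neutral probability p = (1 + 0.07 − 0.9)/(1.5 − 0.9) = 0.1700/0.6000 = 0.2833
Terminal stock prices: S_uuu = 253.1, S_uud = 151.9, S_udd = 91.12, S_ddd = 54.68
Terminal payoffs (K − S): max(-183.1, 0) = 0, max(-81.88, 0) = 0, max(-21.12, 0) = 0, max(15.32, 0) = 15.32
Node uu (S = 168.8): continuation = 1/1.07·[0.2833·0.0000 + 0.7167·0.0000] = 0.0000; exercise value = 0.0000 ≤ continuation, so V_uu = 0.0000
Node ud (S = 101.2): continuation = 1/1.07·[0.2833·0.0000 + 0.7167·0.0000] = 0.0000; exercise value = 0.0000 ≤ continuation, so V_ud = 0.0000
Node dd (S = 60.75): continuation = 1/1.07·[0.2833·0.0000 + 0.7167·15.3250] = 10.2644; exercise value = 9.2500 ≤ continuation, so V_dd = 10.2644
Node u (S = 112.5): continuation = 1/1.07·[0.2833·0.0000 + 0.7167·0.0000] = 0.0000; exercise value = 0.0000 ≤ continuation, so V_u = 0.0000
Node d (S = 67.5): continuation = 1/1.07·[0.2833·0.0000 + 0.7167·10.2644] = 6.8749; exercise value = 2.5000 ≤ continuation, so V_d = 6.8749
Node 0 (S = 75): continuation = 1/1.07·[0.2833·0.0000 + 0.7167·6.8749] = 4.6047; exercise value = 0.0000 ≤ continuation, so V_0 = 4.6047

£4.60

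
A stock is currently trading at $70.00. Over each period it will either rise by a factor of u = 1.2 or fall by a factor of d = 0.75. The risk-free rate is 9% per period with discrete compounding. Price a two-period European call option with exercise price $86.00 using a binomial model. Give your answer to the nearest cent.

Risk-neutral probability p = (1 + 0.09 − 0.75)/(1.2 − 0.75) = 0.3400/0.4500 = 0.7556
Terminal stock prices: S_uu = 100.8, S_ud = 63, S_dd = 39.38
Terminal payoffs (S − K): max(14.8, 0) = 14.8, max(-23, 0) = 0, max(-46.62, 0) = 0
Node u (S = 84): V_u = 1/1.09·[0.7556·14.8000 + 0.2444·0.0000] = 10.2589
Node d (S = 52.5): V_d = 1/1.09·[0.7556·0.0000 + 0.2444·0.0000] = 0.0000
Node 0 (S = 70): V_0 = 1/1.09·[0.7556·10.2589 + 0.2444·0.0000] = 7.1112

$7.11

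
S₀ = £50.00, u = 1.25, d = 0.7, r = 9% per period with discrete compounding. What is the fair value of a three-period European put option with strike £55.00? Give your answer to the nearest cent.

£4.21

Risk-neutral probability p = (1 + 0.09 − 0.7)/(1.25 − 0.7) = 0.3900/0.5500 = 0.7091
Terminal stock prices: S_uuu = 97.66, S_uud = 54.69, S_udd = 30.62, S_ddd = 17.15
Terminal payoffs (K − S): max(-42.66, 0) = 0, max(0.3125, 0) = 0.3125, max(24.38, 0) = 24.38, max(37.85, 0) = 37.85
Node uu (S = 78.12): V_uu = 1/1.09·[0.7091·0.0000 + 0.2909·0.3125] = 0.0834
Node ud (S = 43.75): V_ud = 1/1.09·[0.7091·0.3125 + 0.2909·24.3750] = 6.7087
Node dd (S = 24.5): V_dd = 1/1.09·[0.7091·24.3750 + 0.2909·37.8500] = 25.9587
Node u (S = 62.5): V_u = 1/1.09·[0.7091·0.0834 + 0.2909·6.7087] = 1.8447
Node d (S = 35): V_d = 1/1.09·[0.7091·6.7087 + 0.2909·25.9587] = 11.2924
Node 0 (S = 50): V_0 = 1/1.09·[0.7091·1.8447 + 0.2909·11.2924] = 4.2139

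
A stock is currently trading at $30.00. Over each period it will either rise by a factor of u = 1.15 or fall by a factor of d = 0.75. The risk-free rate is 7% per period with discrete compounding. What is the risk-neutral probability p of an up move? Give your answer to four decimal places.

p = 0.8000

Risk-neutral probability p = (1 + 0.07 − 0.75)/(1.15 − 0.75) = 0.3200/0.4000 = 0.8000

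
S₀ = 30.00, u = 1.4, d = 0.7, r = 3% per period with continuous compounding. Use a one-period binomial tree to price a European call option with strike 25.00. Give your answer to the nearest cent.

7.79

Risk-neutral probability p = (e^0.03 − 0.7)/(1.4 − 0.7) = 0.3305/0.7000 = 0.4721
Terminal stock prices: S_u = 42, S_d = 21
Terminal payoffs (S − K): max(17, 0) = 17, max(-4, 0) = 0
Node 0 (S = 30): V_0 = e^(−0.03)·[0.4721·17.0000 + 0.5279·0.0000] = 7.7881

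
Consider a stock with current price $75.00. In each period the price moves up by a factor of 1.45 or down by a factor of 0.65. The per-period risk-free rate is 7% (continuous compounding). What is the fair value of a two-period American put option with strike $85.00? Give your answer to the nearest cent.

Risk-neutral probability p = (e^0.07 − 0.65)/(1.45 − 0.65) = 0.4225/0.8000 = 0.5281
Terminal stock prices: S_uu = 157.7, S_ud = 70.69, S_dd = 31.69
Terminal payoffs (K − S): max(-72.69, 0) = 0, max(14.31, 0) = 14.31, max(53.31, 0) = 53.31
Node u (S = 108.8): continuation = e^(−0.07)·[0.5281·0.0000 + 0.4719·14.3125] = 6.2970; exercise value = 0.0000 ≤ continuation, so V_u = 6.2970
Node d (S = 48.75): continuation = e^(−0.07)·[0.5281·14.3125 + 0.4719·53.3125] = 30.5035; exercise value = 36.2500 > continuation, so V_d = 36.2500 (exercise)
Node 0 (S = 75): continuation = e^(−0.07)·[0.5281·6.2970 + 0.4719·36.2500] = 19.0495; exercise value = 10.0000 ≤ continuation, so V_0 = 19.0495

$19.05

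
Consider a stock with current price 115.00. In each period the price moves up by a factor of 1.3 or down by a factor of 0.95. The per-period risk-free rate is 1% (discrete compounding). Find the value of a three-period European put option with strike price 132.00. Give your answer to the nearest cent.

Risk-neutral probability p = (1 + 0.01 − 0.95)/(1.3 − 0.95) = 0.0600/0.3500 = 0.1714
Terminal stock prices: S_uuu = 252.7, S_uud = 184.6, S_udd = 134.9, S_ddd = 98.6
Terminal payoffs (K − S): max(-120.7, 0) = 0, max(-52.63, 0) = 0, max(-2.924, 0) = 0, max(33.4, 0) = 33.4
Node uu (S = 194.4): V_uu = 1/1.01·[0.1714·0.0000 + 0.8286·0.0000] = 0.0000
Node ud (S = 142): V_ud = 1/1.01·[0.1714·0.0000 + 0.8286·0.0000] = 0.0000
Node dd (S = 103.8): V_dd = 1/1.01·[0.1714·0.0000 + 0.8286·33.4019] = 27.4018
Node u (S = 149.5): V_u = 1/1.01·[0.1714·0.0000 + 0.8286·0.0000] = 0.0000
Node d (S = 109.2): V_d = 1/1.01·[0.1714·0.0000 + 0.8286·27.4018] = 22.4796
Node 0 (S = 115): V_0 = 1/1.01·[0.1714·0.0000 + 0.8286·22.4796] = 18.4415

18.44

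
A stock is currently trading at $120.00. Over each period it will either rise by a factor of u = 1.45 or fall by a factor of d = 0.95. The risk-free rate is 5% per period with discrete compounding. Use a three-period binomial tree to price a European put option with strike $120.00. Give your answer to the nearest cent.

Risk-neutral probability p = (1 + 0.05 − 0.95)/(1.45 − 0.95) = 0.1000/0.5000 = 0.2000
Terminal stock prices: S_uuu = 365.8, S_uud = 239.7, S_udd = 157, S_ddd = 102.9
Terminal payoffs (K − S): max(-245.8, 0) = 0, max(-119.7, 0) = 0, max(-37.03, 0) = 0, max(17.12, 0) = 17.12
Node uu (S = 252.3): V_uu = 1/1.05·[0.2000·0.0000 + 0.8000·0.0000] = 0.0000
Node ud (S = 165.3): V_ud = 1/1.05·[0.2000·0.0000 + 0.8000·0.0000] = 0.0000
Node dd (S = 108.3): V_dd = 1/1.05·[0.2000·0.0000 + 0.8000·17.1150] = 13.0400
Node u (S = 174): V_u = 1/1.05·[0.2000·0.0000 + 0.8000·0.0000] = 0.0000
Node d (S = 114): V_d = 1/1.05·[0.2000·0.0000 + 0.8000·13.0400] = 9.9352
Node 0 (S = 120): V_0 = 1/1.05·[0.2000·0.0000 + 0.8000·9.9352] = 7.5697

$7.57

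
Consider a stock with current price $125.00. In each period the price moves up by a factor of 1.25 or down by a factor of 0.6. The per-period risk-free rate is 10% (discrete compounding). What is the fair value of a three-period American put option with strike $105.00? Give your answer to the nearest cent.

$7.94

Risk-neutral probability p = (1 + 0.1 − 0.6)/(1.25 − 0.6) = 0.5000/0.6500 = 0.7692
Terminal stock prices: S_uuu = 244.1, S_uud = 117.2, S_udd = 56.25, S_ddd = 27
Terminal payoffs (K − S): max(-139.1, 0) = 0, max(-12.19, 0) = 0, max(48.75, 0) = 48.75, max(78, 0) = 78
Node uu (S = 195.3): continuation = 1/1.1·[0.7692·0.0000 + 0.2308·0.0000] = 0.0000; exercise value = 0.0000 ≤ continuation, so V_uu = 0.0000
Node ud (S = 93.75): continuation = 1/1.1·[0.7692·0.0000 + 0.2308·48.7500] = 10.2273; exercise value = 11.2500 > continuation, so V_ud = 11.2500 (exercise)
Node dd (S = 45): continuation = 1/1.1·[0.7692·48.7500 + 0.2308·78.0000] = 50.4545; exercise value = 60.0000 > continuation, so V_dd = 60.0000 (exercise)
Node u (S = 156.2): continuation = 1/1.1·[0.7692·0.0000 + 0.2308·11.2500] = 2.3601; exercise value = 0.0000 ≤ continuation, so V_u = 2.3601
Node d (S = 75): continuation = 1/1.1·[0.7692·11.2500 + 0.2308·60.0000] = 20.4545; exercise value = 30.0000 > continuation, so V_d = 30.0000 (exercise)
Node 0 (S = 125): continuation = 1/1.1·[0.7692·2.3601 + 0.2308·30.0000] = 7.9442; exercise value = 0.0000 ≤ continuation, so V_0 = 7.9442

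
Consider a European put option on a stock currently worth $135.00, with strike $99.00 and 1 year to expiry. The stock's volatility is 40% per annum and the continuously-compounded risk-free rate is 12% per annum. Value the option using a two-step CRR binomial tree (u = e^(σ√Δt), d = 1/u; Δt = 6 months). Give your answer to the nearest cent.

$4.23

CRR parameters: u = e^(σ√Δt) = e^(0.4·√0.5) = 1.3269, d = 1/u = 0.7536
Per-period rate: rΔt = 0.12·0.5 = 0.06, so R = e^0.06 = 1.0618
Risk-neutral probability p = (e^0.06 − 0.7536)/(1.3269 − 0.7536) = 0.3082/0.5733 = 0.5376
Terminal stock prices: S_uu = 237.7, S_ud = 135, S_dd = 76.68
Terminal payoffs (K − S): max(-138.7, 0) = 0, max(-36, 0) = 0, max(22.32, 0) = 22.32
Node u (S = 179.1): V_u = e^(−0.06)·[0.5376·0.0000 + 0.4624·0.0000] = 0.0000
Node d (S = 101.7): V_d = e^(−0.06)·[0.5376·0.0000 + 0.4624·22.3240] = 9.7209
Node 0 (S = 135): V_0 = e^(−0.06)·[0.5376·0.0000 + 0.4624·9.7209] = 4.2330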